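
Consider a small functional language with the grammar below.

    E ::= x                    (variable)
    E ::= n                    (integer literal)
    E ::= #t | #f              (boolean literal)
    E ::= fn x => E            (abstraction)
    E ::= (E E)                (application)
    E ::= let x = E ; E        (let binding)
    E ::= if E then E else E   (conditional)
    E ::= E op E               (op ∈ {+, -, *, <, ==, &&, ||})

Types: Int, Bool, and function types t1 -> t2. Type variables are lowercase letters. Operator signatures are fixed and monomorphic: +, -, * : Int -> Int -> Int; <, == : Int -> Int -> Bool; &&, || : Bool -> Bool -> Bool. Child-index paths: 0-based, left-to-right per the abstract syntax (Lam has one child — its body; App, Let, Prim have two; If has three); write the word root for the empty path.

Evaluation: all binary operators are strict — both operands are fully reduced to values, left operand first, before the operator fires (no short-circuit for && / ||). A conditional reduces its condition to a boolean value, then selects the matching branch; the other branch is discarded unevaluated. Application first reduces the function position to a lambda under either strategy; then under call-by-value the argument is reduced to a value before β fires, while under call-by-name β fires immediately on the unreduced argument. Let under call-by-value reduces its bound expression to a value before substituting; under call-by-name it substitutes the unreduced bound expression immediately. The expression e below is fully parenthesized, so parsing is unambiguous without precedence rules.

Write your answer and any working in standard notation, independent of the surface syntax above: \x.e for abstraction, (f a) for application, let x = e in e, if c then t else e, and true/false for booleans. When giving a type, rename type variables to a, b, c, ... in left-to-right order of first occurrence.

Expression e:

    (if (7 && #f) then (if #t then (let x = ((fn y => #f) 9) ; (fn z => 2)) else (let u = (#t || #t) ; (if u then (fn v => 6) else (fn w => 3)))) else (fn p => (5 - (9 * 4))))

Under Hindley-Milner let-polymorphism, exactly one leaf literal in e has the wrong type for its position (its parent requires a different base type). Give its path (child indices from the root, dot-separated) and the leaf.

Answer: 0.0 : 7

Trace:
  unify Int ~ Bool
  FAIL: mismatch Int ~ Bool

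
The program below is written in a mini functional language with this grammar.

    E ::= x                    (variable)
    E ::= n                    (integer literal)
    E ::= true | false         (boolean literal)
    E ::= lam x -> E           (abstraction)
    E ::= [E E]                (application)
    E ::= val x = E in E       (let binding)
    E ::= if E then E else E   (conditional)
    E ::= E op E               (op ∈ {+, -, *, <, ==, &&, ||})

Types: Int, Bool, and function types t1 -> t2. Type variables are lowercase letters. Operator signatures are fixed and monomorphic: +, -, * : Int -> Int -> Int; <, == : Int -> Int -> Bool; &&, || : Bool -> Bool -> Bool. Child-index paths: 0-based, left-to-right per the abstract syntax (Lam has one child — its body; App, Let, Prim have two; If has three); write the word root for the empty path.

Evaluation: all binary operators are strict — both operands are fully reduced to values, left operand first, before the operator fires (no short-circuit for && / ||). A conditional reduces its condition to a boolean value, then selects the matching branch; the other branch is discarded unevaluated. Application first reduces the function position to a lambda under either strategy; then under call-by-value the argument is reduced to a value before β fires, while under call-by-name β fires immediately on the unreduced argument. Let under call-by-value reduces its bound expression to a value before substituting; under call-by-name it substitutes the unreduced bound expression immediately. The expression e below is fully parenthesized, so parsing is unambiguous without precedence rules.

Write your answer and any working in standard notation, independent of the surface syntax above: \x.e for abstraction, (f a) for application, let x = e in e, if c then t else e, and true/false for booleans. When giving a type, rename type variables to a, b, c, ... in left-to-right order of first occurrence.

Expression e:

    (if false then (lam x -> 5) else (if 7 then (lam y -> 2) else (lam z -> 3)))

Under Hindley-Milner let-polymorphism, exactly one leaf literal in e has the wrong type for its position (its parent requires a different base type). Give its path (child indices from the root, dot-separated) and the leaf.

Working:
  unify Bool ~ Bool
\x._ : a -> Int
  unify Int ~ Bool
  FAIL: mismatch Int ~ Bool

Answer: 2.0 : 7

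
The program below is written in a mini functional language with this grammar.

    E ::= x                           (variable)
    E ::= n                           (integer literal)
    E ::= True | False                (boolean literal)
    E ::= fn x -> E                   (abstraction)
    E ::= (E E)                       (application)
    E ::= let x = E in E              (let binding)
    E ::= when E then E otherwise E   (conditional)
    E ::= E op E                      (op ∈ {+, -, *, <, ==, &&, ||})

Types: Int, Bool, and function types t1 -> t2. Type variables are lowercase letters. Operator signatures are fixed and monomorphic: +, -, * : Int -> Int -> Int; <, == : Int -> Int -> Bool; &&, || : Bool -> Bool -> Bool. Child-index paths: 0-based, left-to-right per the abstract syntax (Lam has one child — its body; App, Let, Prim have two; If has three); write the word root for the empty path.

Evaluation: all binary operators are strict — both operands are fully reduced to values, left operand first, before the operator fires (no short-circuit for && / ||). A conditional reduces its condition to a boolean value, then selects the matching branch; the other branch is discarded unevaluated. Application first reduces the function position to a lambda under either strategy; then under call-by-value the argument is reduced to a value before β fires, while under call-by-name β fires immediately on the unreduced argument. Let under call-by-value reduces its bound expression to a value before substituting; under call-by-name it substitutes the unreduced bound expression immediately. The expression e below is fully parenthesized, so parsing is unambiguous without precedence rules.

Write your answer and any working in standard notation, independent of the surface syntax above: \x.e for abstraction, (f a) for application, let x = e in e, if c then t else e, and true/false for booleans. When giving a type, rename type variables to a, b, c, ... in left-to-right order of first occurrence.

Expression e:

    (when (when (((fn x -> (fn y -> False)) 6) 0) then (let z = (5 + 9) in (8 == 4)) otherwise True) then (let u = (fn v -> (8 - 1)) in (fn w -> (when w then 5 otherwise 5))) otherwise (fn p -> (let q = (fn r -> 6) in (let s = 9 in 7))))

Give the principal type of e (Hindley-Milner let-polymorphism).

Derivation:
\y._ : b -> Bool
\x._ : a -> b -> Bool
  unify a -> b -> Bool ~ Int -> c
  unify a ~ Int
  unify b -> Bool ~ c
_ _ : b -> Bool
  unify b -> Bool ~ Int -> d
  unify b ~ Int
  unify Bool ~ d
_ _ : Bool
  unify Bool ~ Bool
  unify Int ~ Int
  unify Int ~ Int
let z : Int
  unify Int ~ Int
  unify Int ~ Int
  unify Bool ~ Bool
  unify Bool ~ Bool
  unify Int ~ Int
  unify Int ~ Int
\v._ : e -> Int
let u : forall. e -> Int
w : f
  unify f ~ Bool
  unify Int ~ Int
\w._ : Bool -> Int
\r._ : h -> Int
let q : forall. h -> Int
let s : Int
\p._ : g -> Int
  unify Bool -> Int ~ g -> Int
  unify Bool ~ g
  unify Int ~ Int

Answer: Bool -> Int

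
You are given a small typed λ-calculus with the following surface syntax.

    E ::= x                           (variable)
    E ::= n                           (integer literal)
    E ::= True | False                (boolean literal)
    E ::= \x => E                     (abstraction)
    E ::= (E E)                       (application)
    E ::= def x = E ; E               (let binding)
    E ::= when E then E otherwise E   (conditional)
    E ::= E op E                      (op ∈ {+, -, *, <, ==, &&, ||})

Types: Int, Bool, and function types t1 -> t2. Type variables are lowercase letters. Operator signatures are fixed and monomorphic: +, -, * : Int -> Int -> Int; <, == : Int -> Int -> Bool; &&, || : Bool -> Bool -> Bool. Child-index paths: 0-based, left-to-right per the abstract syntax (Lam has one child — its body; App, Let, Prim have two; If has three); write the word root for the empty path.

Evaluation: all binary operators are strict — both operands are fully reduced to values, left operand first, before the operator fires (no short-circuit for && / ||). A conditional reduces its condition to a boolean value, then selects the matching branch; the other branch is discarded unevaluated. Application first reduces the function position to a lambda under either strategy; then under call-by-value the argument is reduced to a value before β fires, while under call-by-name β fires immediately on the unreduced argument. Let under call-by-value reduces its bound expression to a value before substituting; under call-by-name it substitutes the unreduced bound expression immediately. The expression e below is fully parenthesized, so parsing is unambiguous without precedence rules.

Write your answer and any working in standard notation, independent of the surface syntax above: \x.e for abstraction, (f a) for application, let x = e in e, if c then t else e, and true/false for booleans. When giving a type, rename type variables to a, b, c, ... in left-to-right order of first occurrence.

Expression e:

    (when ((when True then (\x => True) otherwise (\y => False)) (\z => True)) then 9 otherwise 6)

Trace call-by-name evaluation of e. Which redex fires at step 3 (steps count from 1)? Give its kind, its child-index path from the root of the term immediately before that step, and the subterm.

Answer: if at root : (if true then 9 else 6)

Working:
step 0: (if ((if true then (\x.true) else (\y.false)) (\z.true)) then 9 else 6)
step 1: [if@0.0] (if ((\x.true) (\z.true)) then 9 else 6)
step 2: [beta@0] (if true then 9 else 6)
step 3: [if@root] 9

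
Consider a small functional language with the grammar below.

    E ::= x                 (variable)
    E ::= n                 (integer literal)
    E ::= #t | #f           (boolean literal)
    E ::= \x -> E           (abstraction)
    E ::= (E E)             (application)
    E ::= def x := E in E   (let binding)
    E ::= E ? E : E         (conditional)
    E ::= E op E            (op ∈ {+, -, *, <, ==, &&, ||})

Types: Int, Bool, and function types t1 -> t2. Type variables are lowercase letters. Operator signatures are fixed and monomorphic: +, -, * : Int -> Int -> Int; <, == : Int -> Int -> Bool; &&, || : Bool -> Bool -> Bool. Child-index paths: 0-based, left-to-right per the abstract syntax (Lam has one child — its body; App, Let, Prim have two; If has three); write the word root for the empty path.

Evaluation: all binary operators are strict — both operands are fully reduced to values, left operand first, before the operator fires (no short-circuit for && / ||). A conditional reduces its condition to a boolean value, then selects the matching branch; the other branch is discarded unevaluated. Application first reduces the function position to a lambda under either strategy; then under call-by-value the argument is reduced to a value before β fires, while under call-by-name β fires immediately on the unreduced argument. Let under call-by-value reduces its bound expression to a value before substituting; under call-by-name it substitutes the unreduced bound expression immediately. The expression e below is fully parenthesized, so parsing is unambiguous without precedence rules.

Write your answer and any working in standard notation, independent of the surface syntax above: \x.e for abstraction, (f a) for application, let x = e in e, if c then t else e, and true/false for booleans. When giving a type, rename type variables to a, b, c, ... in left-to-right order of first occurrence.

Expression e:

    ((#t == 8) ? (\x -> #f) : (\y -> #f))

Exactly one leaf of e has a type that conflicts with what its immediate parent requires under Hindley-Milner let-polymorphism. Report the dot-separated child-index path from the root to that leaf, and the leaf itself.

Trace:
  unify Bool ~ Int
  FAIL: mismatch Bool ~ Int

Answer: 0.0 : true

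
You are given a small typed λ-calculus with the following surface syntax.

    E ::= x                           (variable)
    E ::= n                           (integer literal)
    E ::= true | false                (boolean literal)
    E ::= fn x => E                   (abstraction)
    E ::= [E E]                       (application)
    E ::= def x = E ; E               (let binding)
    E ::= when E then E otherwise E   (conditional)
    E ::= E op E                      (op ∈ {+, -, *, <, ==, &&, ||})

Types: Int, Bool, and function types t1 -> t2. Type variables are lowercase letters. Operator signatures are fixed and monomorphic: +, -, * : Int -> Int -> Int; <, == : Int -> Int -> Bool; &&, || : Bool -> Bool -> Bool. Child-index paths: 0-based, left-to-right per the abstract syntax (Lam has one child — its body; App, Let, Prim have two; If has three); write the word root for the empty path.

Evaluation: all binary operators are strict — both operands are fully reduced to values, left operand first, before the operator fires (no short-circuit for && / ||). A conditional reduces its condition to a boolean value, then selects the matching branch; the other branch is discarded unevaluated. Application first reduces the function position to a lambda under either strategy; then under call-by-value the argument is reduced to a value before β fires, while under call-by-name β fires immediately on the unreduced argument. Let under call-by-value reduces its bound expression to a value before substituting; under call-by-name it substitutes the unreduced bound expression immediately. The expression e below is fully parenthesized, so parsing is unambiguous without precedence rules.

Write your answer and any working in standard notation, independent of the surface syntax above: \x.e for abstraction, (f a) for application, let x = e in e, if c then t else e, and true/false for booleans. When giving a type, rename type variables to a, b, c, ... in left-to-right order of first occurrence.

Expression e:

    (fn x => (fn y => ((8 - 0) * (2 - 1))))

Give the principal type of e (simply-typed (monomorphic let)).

Answer: a -> b -> Int

Trace:
  unify Int ~ Int
  unify Int ~ Int
  unify Int ~ Int
  unify Int ~ Int
  unify Int ~ Int
  unify Int ~ Int
\y._ : b -> Int
\x._ : a -> b -> Int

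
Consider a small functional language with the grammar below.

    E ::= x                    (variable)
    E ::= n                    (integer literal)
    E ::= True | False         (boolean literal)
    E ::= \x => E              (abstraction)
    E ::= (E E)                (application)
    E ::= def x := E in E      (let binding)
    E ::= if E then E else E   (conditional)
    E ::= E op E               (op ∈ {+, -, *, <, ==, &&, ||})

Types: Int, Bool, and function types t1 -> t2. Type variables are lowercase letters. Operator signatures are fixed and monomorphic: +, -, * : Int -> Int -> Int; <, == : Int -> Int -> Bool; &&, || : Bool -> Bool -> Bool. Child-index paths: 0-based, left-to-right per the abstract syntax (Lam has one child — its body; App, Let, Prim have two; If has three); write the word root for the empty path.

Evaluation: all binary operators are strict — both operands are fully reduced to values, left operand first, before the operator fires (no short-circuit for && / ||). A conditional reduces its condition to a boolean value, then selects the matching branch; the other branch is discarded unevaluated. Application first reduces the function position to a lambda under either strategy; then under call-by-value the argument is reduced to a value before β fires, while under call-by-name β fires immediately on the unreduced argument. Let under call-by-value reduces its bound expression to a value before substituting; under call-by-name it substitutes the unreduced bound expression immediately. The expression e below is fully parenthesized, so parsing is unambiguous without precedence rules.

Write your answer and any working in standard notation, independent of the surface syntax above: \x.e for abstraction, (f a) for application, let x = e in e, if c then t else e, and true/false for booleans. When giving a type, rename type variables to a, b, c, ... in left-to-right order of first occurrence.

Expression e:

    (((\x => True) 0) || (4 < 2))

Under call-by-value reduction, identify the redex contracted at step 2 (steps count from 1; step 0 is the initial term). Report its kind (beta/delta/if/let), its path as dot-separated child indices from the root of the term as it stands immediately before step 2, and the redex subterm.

Derivation:
step 0: (((\x.true) 0) || (4 < 2))
step 1: [beta@0] (true || (4 < 2))
step 2: [delta@1] (true || false)

Answer: delta at 1 : (4 < 2)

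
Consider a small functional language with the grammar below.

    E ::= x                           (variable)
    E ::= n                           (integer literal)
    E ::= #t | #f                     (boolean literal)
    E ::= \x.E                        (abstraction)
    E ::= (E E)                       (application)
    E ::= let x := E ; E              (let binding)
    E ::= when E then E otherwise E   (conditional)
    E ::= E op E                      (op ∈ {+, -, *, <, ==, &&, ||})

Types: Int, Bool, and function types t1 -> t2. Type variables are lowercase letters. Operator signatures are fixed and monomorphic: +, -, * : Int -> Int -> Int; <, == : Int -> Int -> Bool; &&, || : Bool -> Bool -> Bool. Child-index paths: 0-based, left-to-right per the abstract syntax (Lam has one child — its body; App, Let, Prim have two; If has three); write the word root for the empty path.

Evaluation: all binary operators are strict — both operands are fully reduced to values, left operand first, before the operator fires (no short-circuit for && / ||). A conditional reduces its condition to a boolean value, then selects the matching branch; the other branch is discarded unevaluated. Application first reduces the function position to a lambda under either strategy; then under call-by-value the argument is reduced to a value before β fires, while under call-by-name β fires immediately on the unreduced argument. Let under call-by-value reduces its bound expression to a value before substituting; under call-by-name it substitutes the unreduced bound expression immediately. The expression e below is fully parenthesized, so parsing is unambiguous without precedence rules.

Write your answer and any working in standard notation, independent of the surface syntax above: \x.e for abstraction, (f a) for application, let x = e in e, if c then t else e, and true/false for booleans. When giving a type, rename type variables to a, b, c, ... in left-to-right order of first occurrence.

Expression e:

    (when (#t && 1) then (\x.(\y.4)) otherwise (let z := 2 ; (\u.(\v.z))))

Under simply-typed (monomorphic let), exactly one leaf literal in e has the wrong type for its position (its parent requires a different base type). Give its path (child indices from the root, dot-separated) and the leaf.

Derivation:
  unify Bool ~ Bool
  unify Int ~ Bool
  FAIL: mismatch Int ~ Bool

Answer: 0.1 : 1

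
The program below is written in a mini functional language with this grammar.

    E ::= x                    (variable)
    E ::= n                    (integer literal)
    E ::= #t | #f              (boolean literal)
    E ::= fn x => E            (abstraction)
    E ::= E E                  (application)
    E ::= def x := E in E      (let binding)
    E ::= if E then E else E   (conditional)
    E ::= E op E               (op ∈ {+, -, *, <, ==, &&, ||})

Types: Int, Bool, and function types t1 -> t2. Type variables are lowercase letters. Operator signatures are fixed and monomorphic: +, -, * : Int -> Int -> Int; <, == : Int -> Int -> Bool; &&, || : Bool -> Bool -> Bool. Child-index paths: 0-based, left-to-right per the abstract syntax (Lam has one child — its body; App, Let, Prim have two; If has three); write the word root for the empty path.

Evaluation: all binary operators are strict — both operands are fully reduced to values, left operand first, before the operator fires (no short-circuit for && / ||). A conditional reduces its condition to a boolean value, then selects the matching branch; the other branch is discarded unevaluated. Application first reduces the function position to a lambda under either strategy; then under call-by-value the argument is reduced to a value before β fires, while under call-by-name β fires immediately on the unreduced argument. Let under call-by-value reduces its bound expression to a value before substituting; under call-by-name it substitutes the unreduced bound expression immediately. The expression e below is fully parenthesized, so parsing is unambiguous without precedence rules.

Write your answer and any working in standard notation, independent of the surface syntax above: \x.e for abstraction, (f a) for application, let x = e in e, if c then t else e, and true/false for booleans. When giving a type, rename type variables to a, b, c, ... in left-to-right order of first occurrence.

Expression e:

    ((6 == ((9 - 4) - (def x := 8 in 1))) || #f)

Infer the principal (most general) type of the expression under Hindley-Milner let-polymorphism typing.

Answer: Bool

Working:
  unify Int ~ Int
  unify Int ~ Int
  unify Int ~ Int
  unify Int ~ Int
let x : Int
  unify Int ~ Int
  unify Int ~ Int
  unify Bool ~ Bool
  unify Bool ~ Bool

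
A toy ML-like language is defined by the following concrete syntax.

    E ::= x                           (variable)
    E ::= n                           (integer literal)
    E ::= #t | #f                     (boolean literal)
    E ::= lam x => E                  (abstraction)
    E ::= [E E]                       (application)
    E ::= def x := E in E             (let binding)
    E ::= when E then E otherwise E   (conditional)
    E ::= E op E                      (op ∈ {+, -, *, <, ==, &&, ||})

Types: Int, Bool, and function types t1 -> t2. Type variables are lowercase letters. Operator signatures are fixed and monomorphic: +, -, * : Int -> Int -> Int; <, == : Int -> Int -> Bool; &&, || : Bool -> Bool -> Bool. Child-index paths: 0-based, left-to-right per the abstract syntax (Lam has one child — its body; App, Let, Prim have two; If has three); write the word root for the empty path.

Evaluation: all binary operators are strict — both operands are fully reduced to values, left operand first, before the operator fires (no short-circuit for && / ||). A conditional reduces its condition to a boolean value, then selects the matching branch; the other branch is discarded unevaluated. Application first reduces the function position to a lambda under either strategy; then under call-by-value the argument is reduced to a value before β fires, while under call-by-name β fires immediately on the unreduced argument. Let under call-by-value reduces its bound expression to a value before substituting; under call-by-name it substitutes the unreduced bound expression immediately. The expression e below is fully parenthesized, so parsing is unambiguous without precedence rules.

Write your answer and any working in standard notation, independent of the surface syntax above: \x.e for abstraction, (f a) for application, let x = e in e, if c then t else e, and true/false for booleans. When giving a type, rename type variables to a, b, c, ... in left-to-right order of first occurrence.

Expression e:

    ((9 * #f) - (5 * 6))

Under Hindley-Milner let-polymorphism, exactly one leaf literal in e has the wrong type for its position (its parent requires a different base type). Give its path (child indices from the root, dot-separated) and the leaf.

Derivation:
  unify Int ~ Int
  unify Bool ~ Int
  FAIL: mismatch Bool ~ Int

Answer: 0.1 : false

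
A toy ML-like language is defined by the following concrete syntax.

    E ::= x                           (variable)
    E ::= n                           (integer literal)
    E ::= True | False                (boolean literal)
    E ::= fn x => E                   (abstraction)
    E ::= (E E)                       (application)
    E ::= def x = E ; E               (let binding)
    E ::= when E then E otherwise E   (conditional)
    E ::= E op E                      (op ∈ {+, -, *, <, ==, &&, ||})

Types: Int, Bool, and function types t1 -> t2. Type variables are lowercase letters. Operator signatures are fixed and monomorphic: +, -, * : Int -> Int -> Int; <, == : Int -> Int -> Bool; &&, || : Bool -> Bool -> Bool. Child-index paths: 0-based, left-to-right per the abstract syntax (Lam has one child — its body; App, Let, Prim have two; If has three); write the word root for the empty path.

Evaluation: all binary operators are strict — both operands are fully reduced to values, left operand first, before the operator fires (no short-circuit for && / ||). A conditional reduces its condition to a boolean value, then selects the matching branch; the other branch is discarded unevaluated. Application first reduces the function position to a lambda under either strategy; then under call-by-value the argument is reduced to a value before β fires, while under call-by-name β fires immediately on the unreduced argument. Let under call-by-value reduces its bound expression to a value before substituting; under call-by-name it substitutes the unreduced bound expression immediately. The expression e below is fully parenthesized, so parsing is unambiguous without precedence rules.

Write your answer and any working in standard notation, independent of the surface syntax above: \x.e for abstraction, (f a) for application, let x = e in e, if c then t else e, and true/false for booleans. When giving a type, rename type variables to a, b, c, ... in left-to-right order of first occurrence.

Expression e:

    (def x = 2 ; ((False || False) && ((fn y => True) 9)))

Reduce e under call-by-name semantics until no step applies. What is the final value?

Answer: false

Derivation:
step 0: (let x = 2 in ((false || false) && ((\y.true) 9)))
step 1: [let@root] ((false || false) && ((\y.true) 9))
step 2: [delta@0] (false && ((\y.true) 9))
step 3: [beta@1] (false && true)
step 4: [delta@root] false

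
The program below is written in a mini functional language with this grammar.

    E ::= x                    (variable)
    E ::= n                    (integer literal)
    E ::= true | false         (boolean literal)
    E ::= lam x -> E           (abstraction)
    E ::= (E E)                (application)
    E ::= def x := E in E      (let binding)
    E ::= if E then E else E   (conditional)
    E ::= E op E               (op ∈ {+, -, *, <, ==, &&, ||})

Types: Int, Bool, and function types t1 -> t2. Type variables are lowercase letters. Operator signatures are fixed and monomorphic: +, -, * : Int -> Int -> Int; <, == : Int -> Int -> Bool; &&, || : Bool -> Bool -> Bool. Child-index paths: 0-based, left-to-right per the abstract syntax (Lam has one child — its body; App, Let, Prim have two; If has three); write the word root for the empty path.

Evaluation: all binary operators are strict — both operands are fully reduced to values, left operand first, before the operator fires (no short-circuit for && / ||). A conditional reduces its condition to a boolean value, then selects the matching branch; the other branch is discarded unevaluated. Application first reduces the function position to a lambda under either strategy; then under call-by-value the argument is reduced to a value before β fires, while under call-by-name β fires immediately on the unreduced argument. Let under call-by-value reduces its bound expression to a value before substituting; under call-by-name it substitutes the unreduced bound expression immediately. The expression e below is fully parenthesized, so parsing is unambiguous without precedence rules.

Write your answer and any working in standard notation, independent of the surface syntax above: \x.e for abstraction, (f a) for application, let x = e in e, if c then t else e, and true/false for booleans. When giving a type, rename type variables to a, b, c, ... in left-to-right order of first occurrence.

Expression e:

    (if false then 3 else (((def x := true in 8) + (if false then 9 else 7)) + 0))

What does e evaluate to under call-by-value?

Working:
step 0: (if false then 3 else (((let x = true in 8) + (if false then 9 else 7)) + 0))
step 1: [if@root] (((let x = true in 8) + (if false then 9 else 7)) + 0)
step 2: [let@0.0] ((8 + (if false then 9 else 7)) + 0)
step 3: [if@0.1] ((8 + 7) + 0)
step 4: [delta@0] (15 + 0)
step 5: [delta@root] 15

Answer: 15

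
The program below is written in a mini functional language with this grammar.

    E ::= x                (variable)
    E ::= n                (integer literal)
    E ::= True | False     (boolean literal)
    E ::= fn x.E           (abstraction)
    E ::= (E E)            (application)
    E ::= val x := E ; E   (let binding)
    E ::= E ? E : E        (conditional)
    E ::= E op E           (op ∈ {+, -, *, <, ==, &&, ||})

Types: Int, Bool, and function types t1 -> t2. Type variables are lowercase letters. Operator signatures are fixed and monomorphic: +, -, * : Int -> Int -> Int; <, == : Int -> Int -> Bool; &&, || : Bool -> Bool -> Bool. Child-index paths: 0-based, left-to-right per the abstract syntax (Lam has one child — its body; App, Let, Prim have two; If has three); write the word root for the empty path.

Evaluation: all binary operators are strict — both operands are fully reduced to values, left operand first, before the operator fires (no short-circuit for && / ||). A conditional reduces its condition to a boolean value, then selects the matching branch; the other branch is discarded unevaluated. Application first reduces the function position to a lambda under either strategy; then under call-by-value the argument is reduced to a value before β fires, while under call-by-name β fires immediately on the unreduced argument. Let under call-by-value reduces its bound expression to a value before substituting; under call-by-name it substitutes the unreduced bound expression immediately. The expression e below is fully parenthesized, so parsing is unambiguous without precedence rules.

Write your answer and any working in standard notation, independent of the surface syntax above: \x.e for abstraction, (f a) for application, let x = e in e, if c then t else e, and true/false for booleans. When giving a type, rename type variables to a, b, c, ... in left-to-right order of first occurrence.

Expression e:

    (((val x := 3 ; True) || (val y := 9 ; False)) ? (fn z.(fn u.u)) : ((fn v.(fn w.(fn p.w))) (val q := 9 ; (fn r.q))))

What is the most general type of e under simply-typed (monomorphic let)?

Working:
let x : Int
  unify Bool ~ Bool
let y : Int
  unify Bool ~ Bool
  unify Bool ~ Bool
u : b
\u._ : b -> b
\z._ : a -> b -> b
w : d
\p._ : e -> d
\w._ : d -> e -> d
\v._ : c -> d -> e -> d
let q : Int
q : Int
\r._ : f -> Int
  unify c -> d -> e -> d ~ (f -> Int) -> g
  unify c ~ f -> Int
  unify d -> e -> d ~ g
_ _ : d -> e -> d
  unify a -> b -> b ~ d -> e -> d
  unify a ~ d
  unify b -> b ~ e -> d
  unify b ~ e
  unify e ~ d

Answer: a -> a -> a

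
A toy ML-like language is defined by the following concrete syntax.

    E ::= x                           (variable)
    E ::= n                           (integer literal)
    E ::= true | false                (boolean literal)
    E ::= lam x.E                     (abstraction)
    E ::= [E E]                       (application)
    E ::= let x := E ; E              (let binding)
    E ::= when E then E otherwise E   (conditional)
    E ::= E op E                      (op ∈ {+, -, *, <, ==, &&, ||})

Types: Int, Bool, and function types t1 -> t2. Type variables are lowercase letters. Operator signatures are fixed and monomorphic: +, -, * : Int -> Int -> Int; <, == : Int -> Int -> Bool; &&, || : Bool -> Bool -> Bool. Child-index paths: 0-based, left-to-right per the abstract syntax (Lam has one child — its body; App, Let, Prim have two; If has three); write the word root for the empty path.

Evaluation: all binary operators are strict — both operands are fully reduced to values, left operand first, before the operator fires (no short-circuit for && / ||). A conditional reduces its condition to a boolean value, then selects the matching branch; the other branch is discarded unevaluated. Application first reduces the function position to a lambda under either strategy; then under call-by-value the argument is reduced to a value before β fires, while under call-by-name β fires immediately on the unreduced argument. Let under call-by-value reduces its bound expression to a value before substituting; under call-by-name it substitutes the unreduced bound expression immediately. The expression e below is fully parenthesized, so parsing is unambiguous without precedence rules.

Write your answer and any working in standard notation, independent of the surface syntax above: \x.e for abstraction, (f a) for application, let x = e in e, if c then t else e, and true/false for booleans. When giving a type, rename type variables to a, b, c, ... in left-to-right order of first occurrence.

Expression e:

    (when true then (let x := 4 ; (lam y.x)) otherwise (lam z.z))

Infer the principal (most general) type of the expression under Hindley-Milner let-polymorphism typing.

Answer: Int -> Int

Working:
  unify Bool ~ Bool
let x : Int
x : Int
\y._ : a -> Int
z : b
\z._ : b -> b
  unify a -> Int ~ b -> b
  unify a ~ b
  unify Int ~ b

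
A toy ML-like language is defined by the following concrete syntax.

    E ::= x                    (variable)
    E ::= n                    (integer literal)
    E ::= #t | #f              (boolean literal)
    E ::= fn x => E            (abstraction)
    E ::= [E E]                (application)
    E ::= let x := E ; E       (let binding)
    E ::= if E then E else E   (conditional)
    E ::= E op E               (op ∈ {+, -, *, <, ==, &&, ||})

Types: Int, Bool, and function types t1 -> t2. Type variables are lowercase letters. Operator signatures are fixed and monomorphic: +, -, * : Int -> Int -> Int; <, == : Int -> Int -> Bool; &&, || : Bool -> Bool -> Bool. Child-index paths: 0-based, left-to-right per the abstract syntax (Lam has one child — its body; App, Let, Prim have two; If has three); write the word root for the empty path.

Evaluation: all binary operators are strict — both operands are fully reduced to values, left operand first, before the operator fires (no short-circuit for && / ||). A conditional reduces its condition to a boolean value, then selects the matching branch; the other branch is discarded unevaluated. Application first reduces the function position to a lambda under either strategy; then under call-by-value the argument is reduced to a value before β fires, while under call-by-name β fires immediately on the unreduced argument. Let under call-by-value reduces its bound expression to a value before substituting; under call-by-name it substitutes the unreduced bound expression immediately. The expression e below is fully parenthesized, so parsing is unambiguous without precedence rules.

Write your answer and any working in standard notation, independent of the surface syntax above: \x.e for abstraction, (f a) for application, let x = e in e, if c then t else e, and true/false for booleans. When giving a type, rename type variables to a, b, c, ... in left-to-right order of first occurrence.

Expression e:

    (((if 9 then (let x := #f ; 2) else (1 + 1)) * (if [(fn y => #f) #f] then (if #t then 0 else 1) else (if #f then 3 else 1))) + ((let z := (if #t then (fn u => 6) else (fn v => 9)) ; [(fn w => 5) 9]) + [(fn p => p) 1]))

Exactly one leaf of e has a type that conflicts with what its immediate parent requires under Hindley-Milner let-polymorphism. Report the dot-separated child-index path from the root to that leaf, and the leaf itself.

Answer: 0.0.0 : 9

Trace:
  unify Int ~ Bool
  FAIL: mismatch Int ~ Bool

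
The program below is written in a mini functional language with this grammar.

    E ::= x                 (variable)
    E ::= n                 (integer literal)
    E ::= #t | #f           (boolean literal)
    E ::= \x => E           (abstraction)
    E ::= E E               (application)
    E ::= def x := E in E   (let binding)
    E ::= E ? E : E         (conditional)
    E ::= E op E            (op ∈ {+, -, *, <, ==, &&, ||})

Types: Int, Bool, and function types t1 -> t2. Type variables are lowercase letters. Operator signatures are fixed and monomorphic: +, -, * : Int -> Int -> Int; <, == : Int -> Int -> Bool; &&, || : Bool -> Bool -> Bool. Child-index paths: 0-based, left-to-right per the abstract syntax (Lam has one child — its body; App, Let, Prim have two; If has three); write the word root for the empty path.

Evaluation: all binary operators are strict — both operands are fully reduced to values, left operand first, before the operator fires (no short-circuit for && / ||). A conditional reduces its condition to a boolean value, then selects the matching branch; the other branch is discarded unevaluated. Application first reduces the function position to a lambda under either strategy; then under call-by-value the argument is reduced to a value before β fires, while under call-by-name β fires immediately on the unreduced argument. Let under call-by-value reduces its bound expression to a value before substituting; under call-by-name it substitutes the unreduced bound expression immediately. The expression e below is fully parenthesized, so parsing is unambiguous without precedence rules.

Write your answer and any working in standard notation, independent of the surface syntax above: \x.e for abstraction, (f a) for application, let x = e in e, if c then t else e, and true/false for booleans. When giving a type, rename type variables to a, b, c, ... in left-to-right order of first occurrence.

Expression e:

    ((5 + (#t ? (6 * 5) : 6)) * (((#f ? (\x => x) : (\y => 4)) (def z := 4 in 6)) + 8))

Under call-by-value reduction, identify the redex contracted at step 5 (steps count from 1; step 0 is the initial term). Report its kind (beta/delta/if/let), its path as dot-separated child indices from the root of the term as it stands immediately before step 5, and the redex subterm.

Answer: let at 1.0.1 : (let z = 4 in 6)

Working:
step 0: ((5 + (if true then (6 * 5) else 6)) * (((if false then (\x.x) else (\y.4)) (let z = 4 in 6)) + 8))
step 1: [if@0.1] ((5 + (6 * 5)) * (((if false then (\x.x) else (\y.4)) (let z = 4 in 6)) + 8))
step 2: [delta@0.1] ((5 + 30) * (((if false then (\x.x) else (\y.4)) (let z = 4 in 6)) + 8))
step 3: [delta@0] (35 * (((if false then (\x.x) else (\y.4)) (let z = 4 in 6)) + 8))
step 4: [if@1.0.0] (35 * (((\y.4) (let z = 4 in 6)) + 8))
step 5: [let@1.0.1] (35 * (((\y.4) 6) + 8))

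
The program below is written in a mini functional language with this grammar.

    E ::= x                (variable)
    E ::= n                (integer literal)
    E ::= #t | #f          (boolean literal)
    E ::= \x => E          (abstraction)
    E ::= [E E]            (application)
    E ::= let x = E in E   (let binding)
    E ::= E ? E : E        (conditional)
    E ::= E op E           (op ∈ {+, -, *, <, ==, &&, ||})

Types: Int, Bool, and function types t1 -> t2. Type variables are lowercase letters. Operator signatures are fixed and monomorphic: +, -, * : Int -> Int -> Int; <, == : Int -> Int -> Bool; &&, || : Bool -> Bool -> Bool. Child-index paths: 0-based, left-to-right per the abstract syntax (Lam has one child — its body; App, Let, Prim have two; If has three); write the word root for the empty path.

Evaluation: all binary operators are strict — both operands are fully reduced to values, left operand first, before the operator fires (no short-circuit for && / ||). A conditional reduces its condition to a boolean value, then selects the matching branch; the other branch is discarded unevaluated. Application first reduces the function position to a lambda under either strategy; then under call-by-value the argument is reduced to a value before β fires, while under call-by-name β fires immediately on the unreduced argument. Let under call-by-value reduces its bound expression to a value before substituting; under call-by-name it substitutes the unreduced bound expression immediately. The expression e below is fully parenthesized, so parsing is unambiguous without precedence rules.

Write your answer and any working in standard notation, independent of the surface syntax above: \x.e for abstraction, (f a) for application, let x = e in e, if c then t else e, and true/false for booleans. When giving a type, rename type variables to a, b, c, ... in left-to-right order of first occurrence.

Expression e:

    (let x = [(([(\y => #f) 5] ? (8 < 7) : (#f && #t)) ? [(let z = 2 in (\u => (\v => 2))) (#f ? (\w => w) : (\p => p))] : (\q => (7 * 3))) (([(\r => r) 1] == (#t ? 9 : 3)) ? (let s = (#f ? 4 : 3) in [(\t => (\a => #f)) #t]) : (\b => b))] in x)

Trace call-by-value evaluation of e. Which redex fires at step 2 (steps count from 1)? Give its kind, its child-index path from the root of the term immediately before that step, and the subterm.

Answer: if at 0.0.0 : (if false then (8 < 7) else (false && true))

Derivation:
step 0: (let x = ((if (if ((\y.false) 5) then (8 < 7) else (false && true)) then ((let z = 2 in (\u.(\v.2))) (if false then (\w.w) else (\p.p))) else (\q.(7 * 3))) (if (((\r.r) 1) == (if true then 9 else 3)) then (let s = (if false then 4 else 3) in ((\t.(\a.false)) true)) else (\b.b))) in x)
step 1: [beta@0.0.0.0] (let x = ((if (if false then (8 < 7) else (false && true)) then ((let z = 2 in (\u.(\v.2))) (if false then (\w.w) else (\p.p))) else (\q.(7 * 3))) (if (((\r.r) 1) == (if true then 9 else 3)) then (let s = (if false then 4 else 3) in ((\t.(\a.false)) true)) else (\b.b))) in x)
step 2: [if@0.0.0] (let x = ((if (false && true) then ((let z = 2 in (\u.(\v.2))) (if false then (\w.w) else (\p.p))) else (\q.(7 * 3))) (if (((\r.r) 1) == (if true then 9 else 3)) then (let s = (if false then 4 else 3) in ((\t.(\a.false)) true)) else (\b.b))) in x)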